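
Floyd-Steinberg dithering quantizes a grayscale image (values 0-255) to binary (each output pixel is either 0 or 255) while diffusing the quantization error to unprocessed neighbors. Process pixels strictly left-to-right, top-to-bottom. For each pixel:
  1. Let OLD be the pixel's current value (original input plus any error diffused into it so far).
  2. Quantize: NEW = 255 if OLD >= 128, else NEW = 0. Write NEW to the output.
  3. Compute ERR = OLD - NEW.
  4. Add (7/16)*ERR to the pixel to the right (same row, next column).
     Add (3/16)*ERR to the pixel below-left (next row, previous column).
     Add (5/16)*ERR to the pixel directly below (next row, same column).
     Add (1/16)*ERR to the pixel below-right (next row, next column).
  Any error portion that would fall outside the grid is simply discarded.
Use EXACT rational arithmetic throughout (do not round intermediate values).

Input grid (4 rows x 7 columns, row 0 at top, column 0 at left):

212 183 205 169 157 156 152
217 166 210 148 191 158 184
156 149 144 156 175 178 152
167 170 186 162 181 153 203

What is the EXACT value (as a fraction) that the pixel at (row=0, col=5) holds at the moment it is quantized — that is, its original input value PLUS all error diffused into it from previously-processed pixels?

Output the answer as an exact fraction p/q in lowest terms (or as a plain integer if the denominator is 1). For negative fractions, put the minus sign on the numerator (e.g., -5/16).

(0,0): OLD=212 → NEW=255, ERR=-43
(0,1): OLD=2627/16 → NEW=255, ERR=-1453/16
(0,2): OLD=42309/256 → NEW=255, ERR=-22971/256
(0,3): OLD=531427/4096 → NEW=255, ERR=-513053/4096
(0,4): OLD=6697781/65536 → NEW=0, ERR=6697781/65536
(0,5): OLD=210462323/1048576 → NEW=255, ERR=-56924557/1048576
Target (0,5): original=156, with diffused error = 210462323/1048576

Answer: 210462323/1048576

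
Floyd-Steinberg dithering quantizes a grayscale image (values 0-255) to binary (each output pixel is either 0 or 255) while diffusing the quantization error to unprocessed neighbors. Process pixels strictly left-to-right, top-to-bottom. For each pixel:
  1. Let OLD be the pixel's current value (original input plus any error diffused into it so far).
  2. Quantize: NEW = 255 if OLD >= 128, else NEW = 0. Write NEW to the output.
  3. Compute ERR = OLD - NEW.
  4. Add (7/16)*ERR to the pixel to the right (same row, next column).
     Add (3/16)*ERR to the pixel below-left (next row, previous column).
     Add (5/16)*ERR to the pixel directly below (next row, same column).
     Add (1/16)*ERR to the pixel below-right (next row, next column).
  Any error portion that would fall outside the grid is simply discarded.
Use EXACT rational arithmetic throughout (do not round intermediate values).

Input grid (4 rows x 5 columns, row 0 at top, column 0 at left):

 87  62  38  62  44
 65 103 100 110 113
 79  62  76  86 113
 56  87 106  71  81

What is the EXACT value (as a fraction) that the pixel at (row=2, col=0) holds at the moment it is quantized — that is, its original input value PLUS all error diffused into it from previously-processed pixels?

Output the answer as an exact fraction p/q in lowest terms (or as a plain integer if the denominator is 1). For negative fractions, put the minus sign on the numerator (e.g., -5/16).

Answer: 3408871/32768

Derivation:
(0,0): OLD=87 → NEW=0, ERR=87
(0,1): OLD=1601/16 → NEW=0, ERR=1601/16
(0,2): OLD=20935/256 → NEW=0, ERR=20935/256
(0,3): OLD=400497/4096 → NEW=0, ERR=400497/4096
(0,4): OLD=5687063/65536 → NEW=0, ERR=5687063/65536
(1,0): OLD=28403/256 → NEW=0, ERR=28403/256
(1,1): OLD=416933/2048 → NEW=255, ERR=-105307/2048
(1,2): OLD=8365449/65536 → NEW=0, ERR=8365449/65536
(1,3): OLD=57090453/262144 → NEW=255, ERR=-9756267/262144
(1,4): OLD=545035551/4194304 → NEW=255, ERR=-524511969/4194304
(2,0): OLD=3408871/32768 → NEW=0, ERR=3408871/32768
Target (2,0): original=79, with diffused error = 3408871/32768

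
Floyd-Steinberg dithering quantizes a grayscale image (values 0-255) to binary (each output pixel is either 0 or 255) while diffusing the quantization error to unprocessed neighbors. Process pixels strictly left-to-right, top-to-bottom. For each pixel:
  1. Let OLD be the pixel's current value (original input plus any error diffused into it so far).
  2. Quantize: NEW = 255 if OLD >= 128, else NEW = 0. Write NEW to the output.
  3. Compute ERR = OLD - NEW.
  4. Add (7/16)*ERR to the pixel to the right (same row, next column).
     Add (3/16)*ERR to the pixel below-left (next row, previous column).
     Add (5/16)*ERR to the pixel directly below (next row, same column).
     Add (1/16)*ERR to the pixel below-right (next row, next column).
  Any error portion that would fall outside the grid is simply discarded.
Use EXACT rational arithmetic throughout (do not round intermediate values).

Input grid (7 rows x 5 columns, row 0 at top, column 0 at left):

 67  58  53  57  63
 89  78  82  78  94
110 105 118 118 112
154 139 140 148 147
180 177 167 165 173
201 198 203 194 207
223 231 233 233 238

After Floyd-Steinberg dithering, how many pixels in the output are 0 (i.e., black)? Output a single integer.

Answer: 15

Derivation:
(0,0): OLD=67 → NEW=0, ERR=67
(0,1): OLD=1397/16 → NEW=0, ERR=1397/16
(0,2): OLD=23347/256 → NEW=0, ERR=23347/256
(0,3): OLD=396901/4096 → NEW=0, ERR=396901/4096
(0,4): OLD=6907075/65536 → NEW=0, ERR=6907075/65536
(1,0): OLD=32335/256 → NEW=0, ERR=32335/256
(1,1): OLD=372393/2048 → NEW=255, ERR=-149847/2048
(1,2): OLD=6692189/65536 → NEW=0, ERR=6692189/65536
(1,3): OLD=46771097/262144 → NEW=255, ERR=-20075623/262144
(1,4): OLD=417278379/4194304 → NEW=0, ERR=417278379/4194304
(2,0): OLD=4448339/32768 → NEW=255, ERR=-3907501/32768
(2,1): OLD=59774273/1048576 → NEW=0, ERR=59774273/1048576
(2,2): OLD=2615877379/16777216 → NEW=255, ERR=-1662312701/16777216
(2,3): OLD=20335536473/268435456 → NEW=0, ERR=20335536473/268435456
(2,4): OLD=736356735791/4294967296 → NEW=255, ERR=-358859924689/4294967296
(3,0): OLD=2137813923/16777216 → NEW=0, ERR=2137813923/16777216
(3,1): OLD=25035794535/134217728 → NEW=255, ERR=-9189726105/134217728
(3,2): OLD=415963063197/4294967296 → NEW=0, ERR=415963063197/4294967296
(3,3): OLD=1650866886453/8589934592 → NEW=255, ERR=-539566434507/8589934592
(3,4): OLD=13488699039081/137438953472 → NEW=0, ERR=13488699039081/137438953472
(4,0): OLD=444490435245/2147483648 → NEW=255, ERR=-103117894995/2147483648
(4,1): OLD=11044510229421/68719476736 → NEW=255, ERR=-6478956338259/68719476736
(4,2): OLD=153888058332611/1099511627776 → NEW=255, ERR=-126487406750269/1099511627776
(4,3): OLD=2102191653108653/17592186044416 → NEW=0, ERR=2102191653108653/17592186044416
(4,4): OLD=70938247869845563/281474976710656 → NEW=255, ERR=-837871191371717/281474976710656
(5,0): OLD=185066104968999/1099511627776 → NEW=255, ERR=-95309360113881/1099511627776
(5,1): OLD=932756113224117/8796093022208 → NEW=0, ERR=932756113224117/8796093022208
(5,2): OLD=64726975454110941/281474976710656 → NEW=255, ERR=-7049143607106339/281474976710656
(5,3): OLD=239408816251660019/1125899906842624 → NEW=255, ERR=-47695659993209101/1125899906842624
(5,4): OLD=3512893713481826433/18014398509481984 → NEW=255, ERR=-1080777906436079487/18014398509481984
(6,0): OLD=30370353838355255/140737488355328 → NEW=255, ERR=-5517705692253385/140737488355328
(6,1): OLD=1066777985336423353/4503599627370496 → NEW=255, ERR=-81639919643053127/4503599627370496
(6,2): OLD=15559231694819568771/72057594037927936 → NEW=255, ERR=-2815454784852054909/72057594037927936
(6,3): OLD=218886000240951872097/1152921504606846976 → NEW=255, ERR=-75108983433794106783/1152921504606846976
(6,4): OLD=3469872919613722981863/18446744073709551616 → NEW=255, ERR=-1234046819182212680217/18446744073709551616
Output grid:
  Row 0: .....  (5 black, running=5)
  Row 1: .#.#.  (3 black, running=8)
  Row 2: #.#.#  (2 black, running=10)
  Row 3: .#.#.  (3 black, running=13)
  Row 4: ###.#  (1 black, running=14)
  Row 5: #.###  (1 black, running=15)
  Row 6: #####  (0 black, running=15)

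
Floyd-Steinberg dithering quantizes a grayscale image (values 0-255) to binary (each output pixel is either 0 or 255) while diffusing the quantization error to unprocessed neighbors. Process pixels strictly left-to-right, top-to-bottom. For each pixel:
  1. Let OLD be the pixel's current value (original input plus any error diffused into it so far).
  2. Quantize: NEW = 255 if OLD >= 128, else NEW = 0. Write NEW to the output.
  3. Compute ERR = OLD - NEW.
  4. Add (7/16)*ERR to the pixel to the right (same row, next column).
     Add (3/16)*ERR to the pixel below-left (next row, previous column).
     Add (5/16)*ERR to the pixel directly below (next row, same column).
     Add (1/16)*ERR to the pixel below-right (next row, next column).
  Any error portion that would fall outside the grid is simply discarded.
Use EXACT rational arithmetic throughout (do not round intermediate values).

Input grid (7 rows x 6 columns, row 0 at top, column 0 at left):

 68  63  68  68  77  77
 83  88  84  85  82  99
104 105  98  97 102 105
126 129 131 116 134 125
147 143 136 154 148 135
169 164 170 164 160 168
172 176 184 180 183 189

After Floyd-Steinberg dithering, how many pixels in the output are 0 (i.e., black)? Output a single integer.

(0,0): OLD=68 → NEW=0, ERR=68
(0,1): OLD=371/4 → NEW=0, ERR=371/4
(0,2): OLD=6949/64 → NEW=0, ERR=6949/64
(0,3): OLD=118275/1024 → NEW=0, ERR=118275/1024
(0,4): OLD=2089493/16384 → NEW=0, ERR=2089493/16384
(0,5): OLD=34811539/262144 → NEW=255, ERR=-32035181/262144
(1,0): OLD=7785/64 → NEW=0, ERR=7785/64
(1,1): OLD=99743/512 → NEW=255, ERR=-30817/512
(1,2): OLD=1950539/16384 → NEW=0, ERR=1950539/16384
(1,3): OLD=13361359/65536 → NEW=255, ERR=-3350321/65536
(1,4): OLD=351456237/4194304 → NEW=0, ERR=351456237/4194304
(1,5): OLD=7076066923/67108864 → NEW=0, ERR=7076066923/67108864
(2,0): OLD=1070917/8192 → NEW=255, ERR=-1018043/8192
(2,1): OLD=16186375/262144 → NEW=0, ERR=16186375/262144
(2,2): OLD=624407381/4194304 → NEW=255, ERR=-445140139/4194304
(2,3): OLD=1937591405/33554432 → NEW=0, ERR=1937591405/33554432
(2,4): OLD=182561916743/1073741824 → NEW=255, ERR=-91242248377/1073741824
(2,5): OLD=1821248676193/17179869184 → NEW=0, ERR=1821248676193/17179869184
(3,0): OLD=414154549/4194304 → NEW=0, ERR=414154549/4194304
(3,1): OLD=5497188433/33554432 → NEW=255, ERR=-3059191727/33554432
(3,2): OLD=19497386019/268435456 → NEW=0, ERR=19497386019/268435456
(3,3): OLD=2461123637961/17179869184 → NEW=255, ERR=-1919743003959/17179869184
(3,4): OLD=11275925730281/137438953472 → NEW=0, ERR=11275925730281/137438953472
(3,5): OLD=414980326311431/2199023255552 → NEW=255, ERR=-145770603854329/2199023255552
(4,0): OLD=86308630843/536870912 → NEW=255, ERR=-50593451717/536870912
(4,1): OLD=799467244863/8589934592 → NEW=0, ERR=799467244863/8589934592
(4,2): OLD=47489565122445/274877906944 → NEW=255, ERR=-22604301148275/274877906944
(4,3): OLD=453110492020513/4398046511104 → NEW=0, ERR=453110492020513/4398046511104
(4,4): OLD=14024417867143345/70368744177664 → NEW=255, ERR=-3919611898160975/70368744177664
(4,5): OLD=107009181493838647/1125899906842624 → NEW=0, ERR=107009181493838647/1125899906842624
(5,0): OLD=21578108733997/137438953472 → NEW=255, ERR=-13468824401363/137438953472
(5,1): OLD=566914094656125/4398046511104 → NEW=255, ERR=-554587765675395/4398046511104
(5,2): OLD=4020443382022255/35184372088832 → NEW=0, ERR=4020443382022255/35184372088832
(5,3): OLD=259637094643701621/1125899906842624 → NEW=255, ERR=-27467381601167499/1125899906842624
(5,4): OLD=351685871111854277/2251799813685248 → NEW=255, ERR=-222523081377883963/2251799813685248
(5,5): OLD=5439840563737994153/36028797018963968 → NEW=255, ERR=-3747502676097817687/36028797018963968
(6,0): OLD=8284648797313943/70368744177664 → NEW=0, ERR=8284648797313943/70368744177664
(6,1): OLD=229010526130103499/1125899906842624 → NEW=255, ERR=-58093950114765621/1125899906842624
(6,2): OLD=831721500812120723/4503599627370496 → NEW=255, ERR=-316696404167355757/4503599627370496
(6,3): OLD=9383622730263733063/72057594037927936 → NEW=255, ERR=-8991063749407890617/72057594037927936
(6,4): OLD=88200567597674702151/1152921504606846976 → NEW=0, ERR=88200567597674702151/1152921504606846976
(6,5): OLD=3390306357273700751505/18446744073709551616 → NEW=255, ERR=-1313613381522234910575/18446744073709551616
Output grid:
  Row 0: .....#  (5 black, running=5)
  Row 1: .#.#..  (4 black, running=9)
  Row 2: #.#.#.  (3 black, running=12)
  Row 3: .#.#.#  (3 black, running=15)
  Row 4: #.#.#.  (3 black, running=18)
  Row 5: ##.###  (1 black, running=19)
  Row 6: .###.#  (2 black, running=21)

Answer: 21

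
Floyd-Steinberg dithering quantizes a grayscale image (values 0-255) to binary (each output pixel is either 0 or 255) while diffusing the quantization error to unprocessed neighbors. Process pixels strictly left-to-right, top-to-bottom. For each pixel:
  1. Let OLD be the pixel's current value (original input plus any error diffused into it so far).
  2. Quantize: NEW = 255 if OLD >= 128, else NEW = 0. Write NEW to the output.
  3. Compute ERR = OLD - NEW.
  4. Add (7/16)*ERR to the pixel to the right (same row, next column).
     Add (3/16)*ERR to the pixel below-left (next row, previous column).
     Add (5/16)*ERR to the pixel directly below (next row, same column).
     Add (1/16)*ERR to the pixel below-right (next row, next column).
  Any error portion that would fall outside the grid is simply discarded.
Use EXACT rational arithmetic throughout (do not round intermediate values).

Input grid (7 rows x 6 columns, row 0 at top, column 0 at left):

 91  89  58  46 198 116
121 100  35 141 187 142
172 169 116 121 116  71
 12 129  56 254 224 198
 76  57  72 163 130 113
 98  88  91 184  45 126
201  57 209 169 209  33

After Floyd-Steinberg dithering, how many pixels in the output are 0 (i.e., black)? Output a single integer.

Answer: 22

Derivation:
(0,0): OLD=91 → NEW=0, ERR=91
(0,1): OLD=2061/16 → NEW=255, ERR=-2019/16
(0,2): OLD=715/256 → NEW=0, ERR=715/256
(0,3): OLD=193421/4096 → NEW=0, ERR=193421/4096
(0,4): OLD=14330075/65536 → NEW=255, ERR=-2381605/65536
(0,5): OLD=104963581/1048576 → NEW=0, ERR=104963581/1048576
(1,0): OLD=32199/256 → NEW=0, ERR=32199/256
(1,1): OLD=249457/2048 → NEW=0, ERR=249457/2048
(1,2): OLD=5906757/65536 → NEW=0, ERR=5906757/65536
(1,3): OLD=49427105/262144 → NEW=255, ERR=-17419615/262144
(1,4): OLD=2823468291/16777216 → NEW=255, ERR=-1454721789/16777216
(1,5): OLD=35722177829/268435456 → NEW=255, ERR=-32728863451/268435456
(2,0): OLD=7672427/32768 → NEW=255, ERR=-683413/32768
(2,1): OLD=233517897/1048576 → NEW=255, ERR=-33868983/1048576
(2,2): OLD=2100301339/16777216 → NEW=0, ERR=2100301339/16777216
(2,3): OLD=19378243587/134217728 → NEW=255, ERR=-14847277053/134217728
(2,4): OLD=57952308361/4294967296 → NEW=0, ERR=57952308361/4294967296
(2,5): OLD=2294031152719/68719476736 → NEW=0, ERR=2294031152719/68719476736
(3,0): OLD=-9626437/16777216 → NEW=0, ERR=-9626437/16777216
(3,1): OLD=18901133343/134217728 → NEW=255, ERR=-15324387297/134217728
(3,2): OLD=24061682893/1073741824 → NEW=0, ERR=24061682893/1073741824
(3,3): OLD=16464443951335/68719476736 → NEW=255, ERR=-1059022616345/68719476736
(3,4): OLD=121396959291655/549755813888 → NEW=255, ERR=-18790773249785/549755813888
(3,5): OLD=1709270147227657/8796093022208 → NEW=255, ERR=-533733573435383/8796093022208
(4,0): OLD=116850537877/2147483648 → NEW=0, ERR=116850537877/2147483648
(4,1): OLD=1693645781777/34359738368 → NEW=0, ERR=1693645781777/34359738368
(4,2): OLD=99552462525411/1099511627776 → NEW=0, ERR=99552462525411/1099511627776
(4,3): OLD=3391566277393807/17592186044416 → NEW=255, ERR=-1094441163932273/17592186044416
(4,4): OLD=22450623874497151/281474976710656 → NEW=0, ERR=22450623874497151/281474976710656
(4,5): OLD=571042877360794905/4503599627370496 → NEW=0, ERR=571042877360794905/4503599627370496
(5,0): OLD=68305050136515/549755813888 → NEW=0, ERR=68305050136515/549755813888
(5,1): OLD=3133851261873395/17592186044416 → NEW=255, ERR=-1352156179452685/17592186044416
(5,2): OLD=10848574887503393/140737488355328 → NEW=0, ERR=10848574887503393/140737488355328
(5,3): OLD=985824388776633595/4503599627370496 → NEW=255, ERR=-162593516202842885/4503599627370496
(5,4): OLD=666679840295293979/9007199254740992 → NEW=0, ERR=666679840295293979/9007199254740992
(5,5): OLD=29254121317216755607/144115188075855872 → NEW=255, ERR=-7495251642126491753/144115188075855872
(6,0): OLD=63448809802326201/281474976710656 → NEW=255, ERR=-8327309258891079/281474976710656
(6,1): OLD=190305154586581957/4503599627370496 → NEW=0, ERR=190305154586581957/4503599627370496
(6,2): OLD=4323503171871284797/18014398509481984 → NEW=255, ERR=-270168448046621123/18014398509481984
(6,3): OLD=48956580736628277353/288230376151711744 → NEW=255, ERR=-24542165182058217367/288230376151711744
(6,4): OLD=843338501134422691849/4611686018427387904 → NEW=255, ERR=-332641433564561223671/4611686018427387904
(6,5): OLD=-751420001731315915617/73786976294838206464 → NEW=0, ERR=-751420001731315915617/73786976294838206464
Output grid:
  Row 0: .#..#.  (4 black, running=4)
  Row 1: ...###  (3 black, running=7)
  Row 2: ##.#..  (3 black, running=10)
  Row 3: .#.###  (2 black, running=12)
  Row 4: ...#..  (5 black, running=17)
  Row 5: .#.#.#  (3 black, running=20)
  Row 6: #.###.  (2 black, running=22)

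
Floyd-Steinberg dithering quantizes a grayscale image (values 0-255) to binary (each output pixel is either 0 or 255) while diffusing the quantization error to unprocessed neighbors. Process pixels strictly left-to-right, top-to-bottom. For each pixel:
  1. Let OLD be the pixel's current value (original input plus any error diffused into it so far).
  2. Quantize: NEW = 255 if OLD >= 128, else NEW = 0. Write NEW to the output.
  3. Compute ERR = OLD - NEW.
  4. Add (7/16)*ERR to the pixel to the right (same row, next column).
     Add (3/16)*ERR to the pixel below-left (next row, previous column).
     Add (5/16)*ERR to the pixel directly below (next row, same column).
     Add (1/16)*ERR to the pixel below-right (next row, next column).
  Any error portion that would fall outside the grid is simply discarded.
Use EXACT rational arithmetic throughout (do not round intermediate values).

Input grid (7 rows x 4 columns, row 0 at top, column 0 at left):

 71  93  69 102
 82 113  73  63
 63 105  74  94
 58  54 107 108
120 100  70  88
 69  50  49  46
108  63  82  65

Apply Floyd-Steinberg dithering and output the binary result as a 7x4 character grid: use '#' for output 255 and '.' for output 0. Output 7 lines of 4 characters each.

(0,0): OLD=71 → NEW=0, ERR=71
(0,1): OLD=1985/16 → NEW=0, ERR=1985/16
(0,2): OLD=31559/256 → NEW=0, ERR=31559/256
(0,3): OLD=638705/4096 → NEW=255, ERR=-405775/4096
(1,0): OLD=32627/256 → NEW=0, ERR=32627/256
(1,1): OLD=481445/2048 → NEW=255, ERR=-40795/2048
(1,2): OLD=6028553/65536 → NEW=0, ERR=6028553/65536
(1,3): OLD=83877263/1048576 → NEW=0, ERR=83877263/1048576
(2,0): OLD=3247079/32768 → NEW=0, ERR=3247079/32768
(2,1): OLD=175470557/1048576 → NEW=255, ERR=-91916323/1048576
(2,2): OLD=163891089/2097152 → NEW=0, ERR=163891089/2097152
(2,3): OLD=5333040557/33554432 → NEW=255, ERR=-3223339603/33554432
(3,0): OLD=1216862199/16777216 → NEW=0, ERR=1216862199/16777216
(3,1): OLD=21256134761/268435456 → NEW=0, ERR=21256134761/268435456
(3,2): OLD=612354011799/4294967296 → NEW=255, ERR=-482862648681/4294967296
(3,3): OLD=2314376551073/68719476736 → NEW=0, ERR=2314376551073/68719476736
(4,0): OLD=676513455723/4294967296 → NEW=255, ERR=-418703204757/4294967296
(4,1): OLD=2252222399041/34359738368 → NEW=0, ERR=2252222399041/34359738368
(4,2): OLD=82252615788449/1099511627776 → NEW=0, ERR=82252615788449/1099511627776
(4,3): OLD=2185417968451255/17592186044416 → NEW=0, ERR=2185417968451255/17592186044416
(5,0): OLD=27941690165115/549755813888 → NEW=0, ERR=27941690165115/549755813888
(5,1): OLD=1770718375326525/17592186044416 → NEW=0, ERR=1770718375326525/17592186044416
(5,2): OLD=1264903235088953/8796093022208 → NEW=255, ERR=-978100485574087/8796093022208
(5,3): OLD=11497573825524417/281474976710656 → NEW=0, ERR=11497573825524417/281474976710656
(6,0): OLD=40182123037148823/281474976710656 → NEW=255, ERR=-31593996024068457/281474976710656
(6,1): OLD=124634773131410577/4503599627370496 → NEW=0, ERR=124634773131410577/4503599627370496
(6,2): OLD=5282416327669064487/72057594037927936 → NEW=0, ERR=5282416327669064487/72057594037927936
(6,3): OLD=118621107411976837905/1152921504606846976 → NEW=0, ERR=118621107411976837905/1152921504606846976
Row 0: ...#
Row 1: .#..
Row 2: .#.#
Row 3: ..#.
Row 4: #...
Row 5: ..#.
Row 6: #...

Answer: ...#
.#..
.#.#
..#.
#...
..#.
#...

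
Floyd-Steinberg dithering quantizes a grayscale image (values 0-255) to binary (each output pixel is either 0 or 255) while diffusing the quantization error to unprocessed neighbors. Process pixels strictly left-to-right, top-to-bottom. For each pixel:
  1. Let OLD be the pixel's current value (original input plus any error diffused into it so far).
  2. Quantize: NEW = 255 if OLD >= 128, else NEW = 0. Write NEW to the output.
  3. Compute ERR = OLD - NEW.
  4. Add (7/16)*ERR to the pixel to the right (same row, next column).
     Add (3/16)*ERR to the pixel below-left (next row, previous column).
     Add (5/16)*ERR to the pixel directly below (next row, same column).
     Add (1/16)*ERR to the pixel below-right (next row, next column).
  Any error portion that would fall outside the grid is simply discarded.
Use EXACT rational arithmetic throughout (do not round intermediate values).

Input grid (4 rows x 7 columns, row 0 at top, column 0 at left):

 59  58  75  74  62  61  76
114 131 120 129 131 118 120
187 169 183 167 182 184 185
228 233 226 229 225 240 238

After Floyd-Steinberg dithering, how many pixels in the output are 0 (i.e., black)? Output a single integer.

(0,0): OLD=59 → NEW=0, ERR=59
(0,1): OLD=1341/16 → NEW=0, ERR=1341/16
(0,2): OLD=28587/256 → NEW=0, ERR=28587/256
(0,3): OLD=503213/4096 → NEW=0, ERR=503213/4096
(0,4): OLD=7585723/65536 → NEW=0, ERR=7585723/65536
(0,5): OLD=117063197/1048576 → NEW=0, ERR=117063197/1048576
(0,6): OLD=2094510795/16777216 → NEW=0, ERR=2094510795/16777216
(1,0): OLD=37927/256 → NEW=255, ERR=-27353/256
(1,1): OLD=276625/2048 → NEW=255, ERR=-245615/2048
(1,2): OLD=8565605/65536 → NEW=255, ERR=-8146075/65536
(1,3): OLD=37144065/262144 → NEW=255, ERR=-29702655/262144
(1,4): OLD=2453010915/16777216 → NEW=255, ERR=-1825179165/16777216
(1,5): OLD=18244831443/134217728 → NEW=255, ERR=-15980689197/134217728
(1,6): OLD=244597734397/2147483648 → NEW=0, ERR=244597734397/2147483648
(2,0): OLD=4296651/32768 → NEW=255, ERR=-4059189/32768
(2,1): OLD=49641705/1048576 → NEW=0, ERR=49641705/1048576
(2,2): OLD=2283849723/16777216 → NEW=255, ERR=-1994340357/16777216
(2,3): OLD=6901278179/134217728 → NEW=0, ERR=6901278179/134217728
(2,4): OLD=151496988819/1073741824 → NEW=255, ERR=-122307176301/1073741824
(2,5): OLD=3831606525809/34359738368 → NEW=0, ERR=3831606525809/34359738368
(2,6): OLD=144002833567271/549755813888 → NEW=255, ERR=3815101025831/549755813888
(3,0): OLD=3324660123/16777216 → NEW=255, ERR=-953529957/16777216
(3,1): OLD=25890381055/134217728 → NEW=255, ERR=-8335139585/134217728
(3,2): OLD=187134842925/1073741824 → NEW=255, ERR=-86669322195/1073741824
(3,3): OLD=777249150795/4294967296 → NEW=255, ERR=-317967509685/4294967296
(3,4): OLD=99581276165531/549755813888 → NEW=255, ERR=-40606456375909/549755813888
(3,5): OLD=1041084840787329/4398046511104 → NEW=255, ERR=-80417019544191/4398046511104
(3,6): OLD=16827891653811487/70368744177664 → NEW=255, ERR=-1116138111492833/70368744177664
Output grid:
  Row 0: .......  (7 black, running=7)
  Row 1: ######.  (1 black, running=8)
  Row 2: #.#.#.#  (3 black, running=11)
  Row 3: #######  (0 black, running=11)

Answer: 11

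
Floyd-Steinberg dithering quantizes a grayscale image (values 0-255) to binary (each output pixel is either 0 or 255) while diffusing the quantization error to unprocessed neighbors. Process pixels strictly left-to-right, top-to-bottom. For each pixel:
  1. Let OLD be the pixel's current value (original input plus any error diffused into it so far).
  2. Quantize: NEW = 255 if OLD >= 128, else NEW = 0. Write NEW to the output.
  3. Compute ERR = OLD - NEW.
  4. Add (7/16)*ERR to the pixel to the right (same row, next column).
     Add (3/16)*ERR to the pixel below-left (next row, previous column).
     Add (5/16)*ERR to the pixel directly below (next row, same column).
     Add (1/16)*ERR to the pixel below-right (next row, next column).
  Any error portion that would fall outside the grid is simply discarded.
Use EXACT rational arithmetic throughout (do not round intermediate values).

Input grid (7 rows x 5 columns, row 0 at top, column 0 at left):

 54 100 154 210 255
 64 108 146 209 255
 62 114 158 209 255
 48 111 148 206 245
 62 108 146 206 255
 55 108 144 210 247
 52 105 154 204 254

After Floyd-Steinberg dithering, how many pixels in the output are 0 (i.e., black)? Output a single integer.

(0,0): OLD=54 → NEW=0, ERR=54
(0,1): OLD=989/8 → NEW=0, ERR=989/8
(0,2): OLD=26635/128 → NEW=255, ERR=-6005/128
(0,3): OLD=388045/2048 → NEW=255, ERR=-134195/2048
(0,4): OLD=7416475/32768 → NEW=255, ERR=-939365/32768
(1,0): OLD=13319/128 → NEW=0, ERR=13319/128
(1,1): OLD=191217/1024 → NEW=255, ERR=-69903/1024
(1,2): OLD=3175685/32768 → NEW=0, ERR=3175685/32768
(1,3): OLD=29178753/131072 → NEW=255, ERR=-4244607/131072
(1,4): OLD=477685731/2097152 → NEW=255, ERR=-57088029/2097152
(2,0): OLD=1338859/16384 → NEW=0, ERR=1338859/16384
(2,1): OLD=80265097/524288 → NEW=255, ERR=-53428343/524288
(2,2): OLD=1118730843/8388608 → NEW=255, ERR=-1020364197/8388608
(2,3): OLD=19678600545/134217728 → NEW=255, ERR=-14546920095/134217728
(2,4): OLD=423165242727/2147483648 → NEW=255, ERR=-124443087513/2147483648
(3,0): OLD=456585595/8388608 → NEW=0, ERR=456585595/8388608
(3,1): OLD=5722201375/67108864 → NEW=0, ERR=5722201375/67108864
(3,2): OLD=258990847301/2147483648 → NEW=0, ERR=258990847301/2147483648
(3,3): OLD=886593241293/4294967296 → NEW=255, ERR=-208623419187/4294967296
(3,4): OLD=13665975547841/68719476736 → NEW=255, ERR=-3857491019839/68719476736
(4,0): OLD=102002021013/1073741824 → NEW=0, ERR=102002021013/1073741824
(4,1): OLD=6948290712149/34359738368 → NEW=255, ERR=-1813442571691/34359738368
(4,2): OLD=86212323653403/549755813888 → NEW=255, ERR=-53975408888037/549755813888
(4,3): OLD=1274370184511829/8796093022208 → NEW=255, ERR=-968633536151211/8796093022208
(4,4): OLD=26211569762358227/140737488355328 → NEW=255, ERR=-9676489768250413/140737488355328
(5,0): OLD=41116565410847/549755813888 → NEW=0, ERR=41116565410847/549755813888
(5,1): OLD=491508703316829/4398046511104 → NEW=0, ERR=491508703316829/4398046511104
(5,2): OLD=19459145551753349/140737488355328 → NEW=255, ERR=-16428913978855291/140737488355328
(5,3): OLD=59384426537432363/562949953421312 → NEW=0, ERR=59384426537432363/562949953421312
(5,4): OLD=2384946860004365801/9007199254740992 → NEW=255, ERR=88111050045412841/9007199254740992
(6,0): OLD=6778363423622895/70368744177664 → NEW=0, ERR=6778363423622895/70368744177664
(6,1): OLD=371216559706975169/2251799813685248 → NEW=255, ERR=-202992392782763071/2251799813685248
(6,2): OLD=3777440447680091099/36028797018963968 → NEW=0, ERR=3777440447680091099/36028797018963968
(6,3): OLD=159894623717595385001/576460752303423488 → NEW=255, ERR=12897131880222395561/576460752303423488
(6,4): OLD=2522021609311532672991/9223372036854775808 → NEW=255, ERR=170061739913564841951/9223372036854775808
Output grid:
  Row 0: ..###  (2 black, running=2)
  Row 1: .#.##  (2 black, running=4)
  Row 2: .####  (1 black, running=5)
  Row 3: ...##  (3 black, running=8)
  Row 4: .####  (1 black, running=9)
  Row 5: ..#.#  (3 black, running=12)
  Row 6: .#.##  (2 black, running=14)

Answer: 14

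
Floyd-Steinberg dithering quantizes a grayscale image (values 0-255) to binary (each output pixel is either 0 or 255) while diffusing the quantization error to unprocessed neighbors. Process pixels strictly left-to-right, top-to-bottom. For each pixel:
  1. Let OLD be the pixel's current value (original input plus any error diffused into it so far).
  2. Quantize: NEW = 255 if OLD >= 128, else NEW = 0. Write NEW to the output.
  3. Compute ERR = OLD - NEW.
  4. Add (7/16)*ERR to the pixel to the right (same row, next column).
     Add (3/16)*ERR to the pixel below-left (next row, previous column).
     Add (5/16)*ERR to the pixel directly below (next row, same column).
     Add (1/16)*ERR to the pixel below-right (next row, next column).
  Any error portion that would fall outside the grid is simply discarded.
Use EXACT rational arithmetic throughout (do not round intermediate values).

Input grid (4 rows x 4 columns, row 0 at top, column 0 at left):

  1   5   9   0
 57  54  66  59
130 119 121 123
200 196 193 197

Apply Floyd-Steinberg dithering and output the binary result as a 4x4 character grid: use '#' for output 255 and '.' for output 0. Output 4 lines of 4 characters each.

Answer: ....
....
##.#
#.##

Derivation:
(0,0): OLD=1 → NEW=0, ERR=1
(0,1): OLD=87/16 → NEW=0, ERR=87/16
(0,2): OLD=2913/256 → NEW=0, ERR=2913/256
(0,3): OLD=20391/4096 → NEW=0, ERR=20391/4096
(1,0): OLD=14933/256 → NEW=0, ERR=14933/256
(1,1): OLD=170835/2048 → NEW=0, ERR=170835/2048
(1,2): OLD=7033551/65536 → NEW=0, ERR=7033551/65536
(1,3): OLD=113477849/1048576 → NEW=0, ERR=113477849/1048576
(2,0): OLD=5369665/32768 → NEW=255, ERR=-2986175/32768
(2,1): OLD=135231195/1048576 → NEW=255, ERR=-132155685/1048576
(2,2): OLD=261942311/2097152 → NEW=0, ERR=261942311/2097152
(2,3): OLD=7320643435/33554432 → NEW=255, ERR=-1235736725/33554432
(3,0): OLD=2481188145/16777216 → NEW=255, ERR=-1797001935/16777216
(3,1): OLD=34219574895/268435456 → NEW=0, ERR=34219574895/268435456
(3,2): OLD=1172619254673/4294967296 → NEW=255, ERR=77402594193/4294967296
(3,3): OLD=13825141425271/68719476736 → NEW=255, ERR=-3698325142409/68719476736
Row 0: ....
Row 1: ....
Row 2: ##.#
Row 3: #.##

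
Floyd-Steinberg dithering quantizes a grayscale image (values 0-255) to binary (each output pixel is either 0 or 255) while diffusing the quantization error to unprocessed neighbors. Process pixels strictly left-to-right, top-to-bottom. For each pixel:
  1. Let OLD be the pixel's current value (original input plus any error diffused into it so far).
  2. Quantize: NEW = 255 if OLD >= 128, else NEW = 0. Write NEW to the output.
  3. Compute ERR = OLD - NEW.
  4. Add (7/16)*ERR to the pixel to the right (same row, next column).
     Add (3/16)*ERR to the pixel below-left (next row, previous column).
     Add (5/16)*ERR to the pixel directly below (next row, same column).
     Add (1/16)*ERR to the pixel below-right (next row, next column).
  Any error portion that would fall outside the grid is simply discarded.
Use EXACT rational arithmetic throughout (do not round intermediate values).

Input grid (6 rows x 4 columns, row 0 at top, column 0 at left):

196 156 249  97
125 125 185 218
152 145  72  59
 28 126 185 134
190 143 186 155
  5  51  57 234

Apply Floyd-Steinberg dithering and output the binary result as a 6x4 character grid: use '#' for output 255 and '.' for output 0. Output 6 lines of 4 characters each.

(0,0): OLD=196 → NEW=255, ERR=-59
(0,1): OLD=2083/16 → NEW=255, ERR=-1997/16
(0,2): OLD=49765/256 → NEW=255, ERR=-15515/256
(0,3): OLD=288707/4096 → NEW=0, ERR=288707/4096
(1,0): OLD=21289/256 → NEW=0, ERR=21289/256
(1,1): OLD=219807/2048 → NEW=0, ERR=219807/2048
(1,2): OLD=14315147/65536 → NEW=255, ERR=-2396533/65536
(1,3): OLD=230938557/1048576 → NEW=255, ERR=-36448323/1048576
(2,0): OLD=6491717/32768 → NEW=255, ERR=-1864123/32768
(2,1): OLD=159375303/1048576 → NEW=255, ERR=-108011577/1048576
(2,2): OLD=32919011/2097152 → NEW=0, ERR=32919011/2097152
(2,3): OLD=1768972279/33554432 → NEW=0, ERR=1768972279/33554432
(3,0): OLD=-152532363/16777216 → NEW=0, ERR=-152532363/16777216
(3,1): OLD=23949840043/268435456 → NEW=0, ERR=23949840043/268435456
(3,2): OLD=998090368085/4294967296 → NEW=255, ERR=-97126292395/4294967296
(3,3): OLD=9728086228947/68719476736 → NEW=255, ERR=-7795380338733/68719476736
(4,0): OLD=875690717329/4294967296 → NEW=255, ERR=-219525943151/4294967296
(4,1): OLD=4937881806259/34359738368 → NEW=255, ERR=-3823851477581/34359738368
(4,2): OLD=125950156723411/1099511627776 → NEW=0, ERR=125950156723411/1099511627776
(4,3): OLD=2959945175996597/17592186044416 → NEW=255, ERR=-1526062265329483/17592186044416
(5,0): OLD=-17503813089343/549755813888 → NEW=0, ERR=-17503813089343/549755813888
(5,1): OLD=361983697325031/17592186044416 → NEW=0, ERR=361983697325031/17592186044416
(5,2): OLD=691186666848299/8796093022208 → NEW=0, ERR=691186666848299/8796093022208
(5,3): OLD=69926649067096851/281474976710656 → NEW=255, ERR=-1849469994120429/281474976710656
Row 0: ###.
Row 1: ..##
Row 2: ##..
Row 3: ..##
Row 4: ##.#
Row 5: ...#

Answer: ###.
..##
##..
..##
##.#
...#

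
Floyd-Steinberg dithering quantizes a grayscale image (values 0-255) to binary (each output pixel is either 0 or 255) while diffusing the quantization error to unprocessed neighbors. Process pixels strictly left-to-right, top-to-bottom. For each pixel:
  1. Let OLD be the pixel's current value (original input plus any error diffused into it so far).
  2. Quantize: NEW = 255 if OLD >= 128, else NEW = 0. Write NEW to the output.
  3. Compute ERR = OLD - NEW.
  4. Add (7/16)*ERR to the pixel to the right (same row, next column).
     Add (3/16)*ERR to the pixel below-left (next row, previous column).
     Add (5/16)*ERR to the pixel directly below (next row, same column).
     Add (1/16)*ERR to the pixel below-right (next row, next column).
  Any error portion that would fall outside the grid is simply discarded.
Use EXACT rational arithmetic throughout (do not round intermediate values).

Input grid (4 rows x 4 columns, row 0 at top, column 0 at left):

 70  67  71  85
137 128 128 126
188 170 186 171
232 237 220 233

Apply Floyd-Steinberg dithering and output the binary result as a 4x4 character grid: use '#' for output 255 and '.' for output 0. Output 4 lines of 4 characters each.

(0,0): OLD=70 → NEW=0, ERR=70
(0,1): OLD=781/8 → NEW=0, ERR=781/8
(0,2): OLD=14555/128 → NEW=0, ERR=14555/128
(0,3): OLD=275965/2048 → NEW=255, ERR=-246275/2048
(1,0): OLD=22679/128 → NEW=255, ERR=-9961/128
(1,1): OLD=153761/1024 → NEW=255, ERR=-107359/1024
(1,2): OLD=3316789/32768 → NEW=0, ERR=3316789/32768
(1,3): OLD=73301891/524288 → NEW=255, ERR=-60391549/524288
(2,0): OLD=2359675/16384 → NEW=255, ERR=-1818245/16384
(2,1): OLD=53896441/524288 → NEW=0, ERR=53896441/524288
(2,2): OLD=245844605/1048576 → NEW=255, ERR=-21542275/1048576
(2,3): OLD=2220329769/16777216 → NEW=255, ERR=-2057860311/16777216
(3,0): OLD=1816927179/8388608 → NEW=255, ERR=-322167861/8388608
(3,1): OLD=32418185749/134217728 → NEW=255, ERR=-1807334891/134217728
(3,2): OLD=410416843755/2147483648 → NEW=255, ERR=-137191486485/2147483648
(3,3): OLD=5684329456109/34359738368 → NEW=255, ERR=-3077403827731/34359738368
Row 0: ...#
Row 1: ##.#
Row 2: #.##
Row 3: ####

Answer: ...#
##.#
#.##
####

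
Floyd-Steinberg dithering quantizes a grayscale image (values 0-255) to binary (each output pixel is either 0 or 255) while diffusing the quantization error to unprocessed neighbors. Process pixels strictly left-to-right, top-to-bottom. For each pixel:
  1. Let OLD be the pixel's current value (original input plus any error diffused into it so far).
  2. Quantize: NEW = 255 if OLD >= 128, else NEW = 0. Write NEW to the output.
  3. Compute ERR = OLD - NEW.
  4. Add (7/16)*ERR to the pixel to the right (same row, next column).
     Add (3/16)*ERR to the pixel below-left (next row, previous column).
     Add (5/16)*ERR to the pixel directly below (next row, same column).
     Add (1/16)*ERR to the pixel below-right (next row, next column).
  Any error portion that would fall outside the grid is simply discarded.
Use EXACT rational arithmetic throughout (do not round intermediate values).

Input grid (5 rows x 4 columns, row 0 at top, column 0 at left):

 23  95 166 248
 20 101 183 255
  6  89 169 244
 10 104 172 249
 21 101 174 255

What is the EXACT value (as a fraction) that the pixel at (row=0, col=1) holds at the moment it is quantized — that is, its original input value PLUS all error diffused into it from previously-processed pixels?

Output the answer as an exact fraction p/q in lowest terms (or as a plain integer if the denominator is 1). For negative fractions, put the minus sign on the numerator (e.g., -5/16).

(0,0): OLD=23 → NEW=0, ERR=23
(0,1): OLD=1681/16 → NEW=0, ERR=1681/16
Target (0,1): original=95, with diffused error = 1681/16

Answer: 1681/16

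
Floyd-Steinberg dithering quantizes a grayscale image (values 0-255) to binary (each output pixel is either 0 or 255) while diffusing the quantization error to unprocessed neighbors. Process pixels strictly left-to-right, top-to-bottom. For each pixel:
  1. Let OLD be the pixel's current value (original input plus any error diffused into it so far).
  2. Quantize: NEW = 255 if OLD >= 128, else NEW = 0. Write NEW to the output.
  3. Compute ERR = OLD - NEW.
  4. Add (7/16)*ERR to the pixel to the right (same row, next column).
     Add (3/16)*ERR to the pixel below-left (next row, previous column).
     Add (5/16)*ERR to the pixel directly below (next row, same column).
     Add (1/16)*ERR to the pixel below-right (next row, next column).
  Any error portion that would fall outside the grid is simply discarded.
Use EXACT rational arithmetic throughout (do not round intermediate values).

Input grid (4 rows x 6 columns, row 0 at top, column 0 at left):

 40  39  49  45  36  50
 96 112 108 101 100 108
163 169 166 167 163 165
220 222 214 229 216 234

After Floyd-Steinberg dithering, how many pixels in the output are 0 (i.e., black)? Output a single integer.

(0,0): OLD=40 → NEW=0, ERR=40
(0,1): OLD=113/2 → NEW=0, ERR=113/2
(0,2): OLD=2359/32 → NEW=0, ERR=2359/32
(0,3): OLD=39553/512 → NEW=0, ERR=39553/512
(0,4): OLD=571783/8192 → NEW=0, ERR=571783/8192
(0,5): OLD=10556081/131072 → NEW=0, ERR=10556081/131072
(1,0): OLD=3811/32 → NEW=0, ERR=3811/32
(1,1): OLD=50709/256 → NEW=255, ERR=-14571/256
(1,2): OLD=1017049/8192 → NEW=0, ERR=1017049/8192
(1,3): OLD=6460277/32768 → NEW=255, ERR=-1895563/32768
(1,4): OLD=244175887/2097152 → NEW=0, ERR=244175887/2097152
(1,5): OLD=6323972793/33554432 → NEW=255, ERR=-2232407367/33554432
(2,0): OLD=776375/4096 → NEW=255, ERR=-268105/4096
(2,1): OLD=20093101/131072 → NEW=255, ERR=-13330259/131072
(2,2): OLD=305972231/2097152 → NEW=255, ERR=-228801529/2097152
(2,3): OLD=2194145743/16777216 → NEW=255, ERR=-2084044337/16777216
(2,4): OLD=69229130285/536870912 → NEW=255, ERR=-67672952275/536870912
(2,5): OLD=827544979467/8589934592 → NEW=0, ERR=827544979467/8589934592
(3,0): OLD=378485863/2097152 → NEW=255, ERR=-156287897/2097152
(3,1): OLD=2232486779/16777216 → NEW=255, ERR=-2045703301/16777216
(3,2): OLD=13007398577/134217728 → NEW=0, ERR=13007398577/134217728
(3,3): OLD=1736263039555/8589934592 → NEW=255, ERR=-454170281405/8589934592
(3,4): OLD=11254695017987/68719476736 → NEW=255, ERR=-6268771549693/68719476736
(3,5): OLD=237843981339213/1099511627776 → NEW=255, ERR=-42531483743667/1099511627776
Output grid:
  Row 0: ......  (6 black, running=6)
  Row 1: .#.#.#  (3 black, running=9)
  Row 2: #####.  (1 black, running=10)
  Row 3: ##.###  (1 black, running=11)

Answer: 11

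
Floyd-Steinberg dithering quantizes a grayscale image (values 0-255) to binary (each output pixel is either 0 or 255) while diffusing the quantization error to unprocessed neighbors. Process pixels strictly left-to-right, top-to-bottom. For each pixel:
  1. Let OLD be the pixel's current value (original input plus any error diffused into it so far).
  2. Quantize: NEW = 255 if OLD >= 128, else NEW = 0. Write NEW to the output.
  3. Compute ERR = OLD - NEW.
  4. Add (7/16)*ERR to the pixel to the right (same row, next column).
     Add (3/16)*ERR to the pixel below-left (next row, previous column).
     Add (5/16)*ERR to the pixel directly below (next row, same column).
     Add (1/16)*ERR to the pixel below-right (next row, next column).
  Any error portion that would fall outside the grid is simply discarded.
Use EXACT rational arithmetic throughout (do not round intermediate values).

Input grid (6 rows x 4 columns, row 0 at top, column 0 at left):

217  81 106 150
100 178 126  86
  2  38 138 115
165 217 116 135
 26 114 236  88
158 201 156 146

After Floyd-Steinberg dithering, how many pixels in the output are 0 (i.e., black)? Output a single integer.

Answer: 11

Derivation:
(0,0): OLD=217 → NEW=255, ERR=-38
(0,1): OLD=515/8 → NEW=0, ERR=515/8
(0,2): OLD=17173/128 → NEW=255, ERR=-15467/128
(0,3): OLD=198931/2048 → NEW=0, ERR=198931/2048
(1,0): OLD=12825/128 → NEW=0, ERR=12825/128
(1,1): OLD=222127/1024 → NEW=255, ERR=-38993/1024
(1,2): OLD=3074139/32768 → NEW=0, ERR=3074139/32768
(1,3): OLD=78562669/524288 → NEW=255, ERR=-55130771/524288
(2,0): OLD=428789/16384 → NEW=0, ERR=428789/16384
(2,1): OLD=32192727/524288 → NEW=0, ERR=32192727/524288
(2,2): OLD=180443923/1048576 → NEW=255, ERR=-86942957/1048576
(2,3): OLD=867843879/16777216 → NEW=0, ERR=867843879/16777216
(3,0): OLD=1549304741/8388608 → NEW=255, ERR=-589790299/8388608
(3,1): OLD=25705042043/134217728 → NEW=255, ERR=-8520478597/134217728
(3,2): OLD=162890851717/2147483648 → NEW=0, ERR=162890851717/2147483648
(3,3): OLD=6156161548323/34359738368 → NEW=255, ERR=-2605571735517/34359738368
(4,0): OLD=-16910084863/2147483648 → NEW=0, ERR=-16910084863/2147483648
(4,1): OLD=1727343765379/17179869184 → NEW=0, ERR=1727343765379/17179869184
(4,2): OLD=156958495202851/549755813888 → NEW=255, ERR=16770762661411/549755813888
(4,3): OLD=724705843782373/8796093022208 → NEW=0, ERR=724705843782373/8796093022208
(5,0): OLD=47936337198769/274877906944 → NEW=255, ERR=-22157529071951/274877906944
(5,1): OLD=1780167599176439/8796093022208 → NEW=255, ERR=-462836121486601/8796093022208
(5,2): OLD=722355433911219/4398046511104 → NEW=255, ERR=-399146426420301/4398046511104
(5,3): OLD=18851484751488115/140737488355328 → NEW=255, ERR=-17036574779120525/140737488355328
Output grid:
  Row 0: #.#.  (2 black, running=2)
  Row 1: .#.#  (2 black, running=4)
  Row 2: ..#.  (3 black, running=7)
  Row 3: ##.#  (1 black, running=8)
  Row 4: ..#.  (3 black, running=11)
  Row 5: ####  (0 black, running=11)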